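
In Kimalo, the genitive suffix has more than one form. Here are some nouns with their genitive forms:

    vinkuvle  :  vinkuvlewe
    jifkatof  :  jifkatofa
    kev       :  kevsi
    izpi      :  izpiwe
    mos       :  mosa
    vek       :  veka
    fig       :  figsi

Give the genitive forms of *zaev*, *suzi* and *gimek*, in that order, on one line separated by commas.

zaevsi, suziwe, gimeka

The pattern is voicing of the final sound: -a when the stem ends in a voiceless consonant (*jifkatof*, *mos*, *vek*); -si when the stem ends in a voiced consonant (*kev*, *fig*); -we when the stem ends in a vowel (*vinkuvle*, *izpi*).
*zaev* — final sound /v/ (a voiced consonant) → -si → *zaevsi*.
*suzi* — final sound /i/ (a vowel) → -we → *suziwe*.
*gimek* — final sound /k/ (a voiceless consonant) → -a → *gimeka*.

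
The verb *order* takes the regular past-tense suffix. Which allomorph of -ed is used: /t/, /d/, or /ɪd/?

/d/

The stem *order* ends in a voiced sound other than /d/.
The -ed suffix is realized as /ɪd/ after /t, d/; as /t/ after other voiceless consonants; and as /d/ after other voiced sounds.
So -ed on *order* is pronounced /d/.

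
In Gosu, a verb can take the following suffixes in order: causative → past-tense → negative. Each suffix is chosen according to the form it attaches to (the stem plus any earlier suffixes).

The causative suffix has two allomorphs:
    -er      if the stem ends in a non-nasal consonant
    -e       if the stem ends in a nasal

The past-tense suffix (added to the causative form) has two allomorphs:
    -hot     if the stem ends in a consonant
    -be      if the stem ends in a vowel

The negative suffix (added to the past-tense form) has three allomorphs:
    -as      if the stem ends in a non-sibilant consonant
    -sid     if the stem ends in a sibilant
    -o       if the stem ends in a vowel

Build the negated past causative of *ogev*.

*ogev*: final consonant = /v/, non-nasal → -er → *ogever*.
The causative form *ogever* — final sound /r/ (a consonant) → -hot → *ogeverhot*.
The past-tense form *ogeverhot*: final sound = /t/, a non-sibilant consonant → -as → *ogeverhotas*.

ogeverhotas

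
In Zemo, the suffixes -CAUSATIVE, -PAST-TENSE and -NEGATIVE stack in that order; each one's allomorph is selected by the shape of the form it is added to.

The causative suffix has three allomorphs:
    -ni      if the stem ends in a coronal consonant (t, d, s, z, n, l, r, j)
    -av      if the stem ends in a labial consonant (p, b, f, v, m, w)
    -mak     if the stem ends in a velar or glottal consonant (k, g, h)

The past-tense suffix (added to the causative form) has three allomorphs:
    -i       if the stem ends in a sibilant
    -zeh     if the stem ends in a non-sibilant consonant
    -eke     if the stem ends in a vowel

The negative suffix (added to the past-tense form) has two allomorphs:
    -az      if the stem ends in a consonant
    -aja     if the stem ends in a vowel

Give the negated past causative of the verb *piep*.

piepavzehaz

Since the final consonant of *piep* is /p/ (labial), it takes -av, giving *piepav*.
The final sound of the causative form *piepav* is /v/, which is a non-sibilant consonant, so the past-tense suffix is -zeh, giving *piepavzeh*.
The past-tense form *piepavzeh*: final sound = /h/, a consonant → -az → *piepavzehaz*.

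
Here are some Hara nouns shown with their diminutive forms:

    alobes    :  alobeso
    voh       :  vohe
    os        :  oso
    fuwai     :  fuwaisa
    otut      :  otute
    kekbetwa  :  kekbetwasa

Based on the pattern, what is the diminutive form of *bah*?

Looking at the final sound of each stem: -o when the stem ends in a sibilant (*alobes*, *os*); -e when the stem ends in a non-sibilant consonant (*voh*, *otut*); -sa when the stem ends in a vowel (*fuwai*, *kekbetwa*).
*bah* — final sound /h/ (a non-sibilant consonant) → -e → *bahe*.

bahe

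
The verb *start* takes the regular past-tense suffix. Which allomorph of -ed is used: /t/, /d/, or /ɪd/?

The stem *start* ends in /t/ or /d/.
The -ed suffix is realized as /ɪd/ after /t, d/; as /t/ after other voiceless consonants; and as /d/ after other voiced sounds.
So -ed on *start* is pronounced /ɪd/.

/ɪd/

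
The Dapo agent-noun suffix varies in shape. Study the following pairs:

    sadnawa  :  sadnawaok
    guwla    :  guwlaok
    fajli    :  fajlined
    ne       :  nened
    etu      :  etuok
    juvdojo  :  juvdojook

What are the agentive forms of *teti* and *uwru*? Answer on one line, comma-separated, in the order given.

The pattern is front/back vowel harmony: -ned when the last vowel of the stem is a front vowel (*fajli*, *ne*); -ok when the last vowel of the stem is a back vowel (*sadnawa*, *guwla*, *etu*, *juvdojo*).
The last vowel of *teti* is /i/, which is a front vowel, so the suffix is -ned, giving *tetined*.
*uwru* — last vowel /u/ (a back vowel) → -ok → *uwruok*.

tetined, uwruok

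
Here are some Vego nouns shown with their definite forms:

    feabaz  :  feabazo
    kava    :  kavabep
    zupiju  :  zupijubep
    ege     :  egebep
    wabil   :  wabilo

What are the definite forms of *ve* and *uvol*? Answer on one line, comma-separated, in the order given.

The alternation tracks the final sound of the stem — -o when the stem ends in a consonant (*feabaz*, *wabil*); -bep when the stem ends in a vowel (*kava*, *zupiju*, *ege*).
*ve*: final sound = /e/, a vowel → -bep → *vebep*.
*uvol* — final sound /l/ (a consonant) → -o → *uvolo*.

vebep, uvolo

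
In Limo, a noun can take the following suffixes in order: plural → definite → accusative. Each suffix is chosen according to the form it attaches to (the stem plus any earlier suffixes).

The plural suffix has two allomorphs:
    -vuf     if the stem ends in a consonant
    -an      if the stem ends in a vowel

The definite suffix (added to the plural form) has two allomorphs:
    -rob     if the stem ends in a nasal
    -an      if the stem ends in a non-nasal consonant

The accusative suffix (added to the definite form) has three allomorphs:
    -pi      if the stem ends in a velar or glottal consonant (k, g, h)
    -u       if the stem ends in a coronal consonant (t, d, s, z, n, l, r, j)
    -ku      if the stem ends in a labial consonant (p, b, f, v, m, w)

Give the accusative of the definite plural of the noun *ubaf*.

ubafvufanu

*ubaf* — final sound /f/ (a consonant) → -vuf → *ubafvuf*.
The plural form *ubafvuf* — final consonant /f/ (non-nasal) → -an → *ubafvufan*.
Since the final consonant of the definite form *ubafvufan* is /n/ (coronal), it takes -u, giving *ubafvufanu*.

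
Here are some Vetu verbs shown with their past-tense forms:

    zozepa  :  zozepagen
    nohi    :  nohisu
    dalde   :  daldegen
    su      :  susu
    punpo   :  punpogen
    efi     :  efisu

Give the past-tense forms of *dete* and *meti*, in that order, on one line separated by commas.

detegen, metisu

The suffix is conditioned by the last vowel: -su when the last vowel of the stem is a high vowel (*nohi*, *su*, *efi*); -gen when the last vowel of the stem is a non-high vowel (*zozepa*, *dalde*, *punpo*).
Since the last vowel of *dete* is /e/ (a non-high vowel), it takes -gen, giving *detegen*.
*meti*: last vowel = /i/, a high vowel → -su → *metisu*.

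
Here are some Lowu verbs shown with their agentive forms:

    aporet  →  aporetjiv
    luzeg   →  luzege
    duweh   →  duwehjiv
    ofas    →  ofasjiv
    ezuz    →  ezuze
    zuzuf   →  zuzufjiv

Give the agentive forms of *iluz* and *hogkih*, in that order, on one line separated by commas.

The suffix is conditioned by the final consonant: -jiv when the stem ends in a voiceless consonant (*aporet*, *duweh*, *ofas*, *zuzuf*); -e when the stem ends in a voiced consonant (*luzeg*, *ezuz*).
Since the final consonant of *iluz* is /z/ (voiced), it takes -e, giving *iluze*.
Since the final consonant of *hogkih* is /h/ (voiceless), it takes -jiv, giving *hogkihjiv*.

iluze, hogkihjiv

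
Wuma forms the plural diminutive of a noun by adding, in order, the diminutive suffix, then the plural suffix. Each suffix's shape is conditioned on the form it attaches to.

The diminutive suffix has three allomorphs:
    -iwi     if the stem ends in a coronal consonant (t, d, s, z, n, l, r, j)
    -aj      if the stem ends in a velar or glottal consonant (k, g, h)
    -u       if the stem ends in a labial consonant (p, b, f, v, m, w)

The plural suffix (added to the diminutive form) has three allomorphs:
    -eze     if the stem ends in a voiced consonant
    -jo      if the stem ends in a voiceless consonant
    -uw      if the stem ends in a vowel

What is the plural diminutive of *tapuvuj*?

*tapuvuj*: final consonant = /j/, coronal → -iwi → *tapuvujiwi*.
Since the final sound of the diminutive form *tapuvujiwi* is /i/ (a vowel), it takes -uw, giving *tapuvujiwiuw*.

tapuvujiwiuw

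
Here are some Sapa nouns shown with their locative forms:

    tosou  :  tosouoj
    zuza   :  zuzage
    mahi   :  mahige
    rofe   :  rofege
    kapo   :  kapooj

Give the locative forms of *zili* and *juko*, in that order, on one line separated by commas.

The pattern is rounding harmony: -oj when the last vowel of the stem is a rounded vowel (*tosou*, *kapo*); -ge when the last vowel of the stem is an unrounded vowel (*zuza*, *mahi*, *rofe*).
The last vowel of *zili* is /i/, which is an unrounded vowel, so the suffix is -ge, giving *zilige*.
The last vowel of *juko* is /o/, which is a rounded vowel, so the suffix is -oj, giving *jukooj*.

zilige, jukooj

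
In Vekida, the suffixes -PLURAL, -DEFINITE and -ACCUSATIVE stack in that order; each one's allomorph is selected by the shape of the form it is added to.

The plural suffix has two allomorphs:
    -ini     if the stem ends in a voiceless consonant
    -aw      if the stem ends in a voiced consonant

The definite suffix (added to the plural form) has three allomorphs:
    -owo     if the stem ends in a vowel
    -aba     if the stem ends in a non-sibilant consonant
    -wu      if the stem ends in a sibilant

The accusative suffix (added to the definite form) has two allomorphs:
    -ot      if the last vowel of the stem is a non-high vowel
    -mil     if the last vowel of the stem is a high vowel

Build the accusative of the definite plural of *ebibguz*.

ebibguzawabaot

Since the final consonant of *ebibguz* is /z/ (voiced), it takes -aw, giving *ebibguzaw*.
The final sound of the plural form *ebibguzaw* is /w/, which is a non-sibilant consonant, so the definite suffix is -aba, giving *ebibguzawaba*.
Since the last vowel of the definite form *ebibguzawaba* is /a/ (a non-high vowel), it takes -ot, giving *ebibguzawabaot*.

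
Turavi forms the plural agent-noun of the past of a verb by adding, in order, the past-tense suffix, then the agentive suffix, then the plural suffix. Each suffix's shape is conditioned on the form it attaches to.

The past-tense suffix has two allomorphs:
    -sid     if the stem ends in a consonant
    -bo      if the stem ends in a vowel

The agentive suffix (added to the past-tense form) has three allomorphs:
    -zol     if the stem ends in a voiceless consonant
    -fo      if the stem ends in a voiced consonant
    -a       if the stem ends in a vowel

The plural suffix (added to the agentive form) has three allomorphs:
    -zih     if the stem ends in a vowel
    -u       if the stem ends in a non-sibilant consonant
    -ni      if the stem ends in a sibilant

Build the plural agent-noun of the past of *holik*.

The final sound of *holik* is /k/, which is a consonant, so the past-tense suffix is -sid, giving *holiksid*.
The past-tense form *holiksid*: final sound = /d/, a voiced consonant → -fo → *holiksidfo*.
The agentive form *holiksidfo* — final sound /o/ (a vowel) → -zih → *holiksidfozih*.

holiksidfozih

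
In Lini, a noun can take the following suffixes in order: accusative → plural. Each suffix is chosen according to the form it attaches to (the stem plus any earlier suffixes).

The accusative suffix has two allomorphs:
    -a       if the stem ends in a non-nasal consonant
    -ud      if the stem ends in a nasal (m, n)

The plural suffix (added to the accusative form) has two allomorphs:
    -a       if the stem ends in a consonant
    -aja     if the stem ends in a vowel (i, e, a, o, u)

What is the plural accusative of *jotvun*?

jotvunuda

*jotvun* — final consonant /n/ (a nasal) → -ud → *jotvunud*.
The accusative form *jotvunud* — final sound /d/ (a consonant) → -a → *jotvunuda*.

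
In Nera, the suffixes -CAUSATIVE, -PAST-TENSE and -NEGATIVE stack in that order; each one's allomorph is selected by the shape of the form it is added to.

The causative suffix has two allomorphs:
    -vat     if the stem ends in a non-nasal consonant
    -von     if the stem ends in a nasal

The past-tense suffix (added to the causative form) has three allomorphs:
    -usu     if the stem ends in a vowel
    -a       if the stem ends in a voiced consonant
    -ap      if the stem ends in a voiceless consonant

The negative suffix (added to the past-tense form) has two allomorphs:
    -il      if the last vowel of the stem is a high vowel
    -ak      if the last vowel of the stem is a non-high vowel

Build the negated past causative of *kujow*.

The final consonant of *kujow* is /w/, which is non-nasal, so the causative suffix is -vat, giving *kujowvat*.
Since the final sound of the causative form *kujowvat* is /t/ (a voiceless consonant), it takes -ap, giving *kujowvatap*.
The last vowel of the past-tense form *kujowvatap* is /a/, which is a non-high vowel, so the negative suffix is -ak, giving *kujowvatapak*.

kujowvatapak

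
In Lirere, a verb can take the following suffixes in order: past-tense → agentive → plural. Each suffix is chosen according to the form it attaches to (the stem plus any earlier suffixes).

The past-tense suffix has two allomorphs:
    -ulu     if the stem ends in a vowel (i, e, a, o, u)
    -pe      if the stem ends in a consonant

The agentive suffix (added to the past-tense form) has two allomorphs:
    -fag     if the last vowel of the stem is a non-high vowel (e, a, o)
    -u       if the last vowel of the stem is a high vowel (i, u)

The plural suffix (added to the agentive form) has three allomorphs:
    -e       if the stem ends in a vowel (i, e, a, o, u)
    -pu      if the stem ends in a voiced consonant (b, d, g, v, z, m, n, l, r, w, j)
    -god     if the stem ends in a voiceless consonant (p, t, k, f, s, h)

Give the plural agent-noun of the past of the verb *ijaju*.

ijajuuluue

*ijaju*: final sound = /u/, a vowel → -ulu → *ijajuulu*.
The past-tense form *ijajuulu*: last vowel = /u/, a high vowel → -u → *ijajuuluu*.
The agentive form *ijajuuluu*: final sound = /u/, a vowel → -e → *ijajuuluue*.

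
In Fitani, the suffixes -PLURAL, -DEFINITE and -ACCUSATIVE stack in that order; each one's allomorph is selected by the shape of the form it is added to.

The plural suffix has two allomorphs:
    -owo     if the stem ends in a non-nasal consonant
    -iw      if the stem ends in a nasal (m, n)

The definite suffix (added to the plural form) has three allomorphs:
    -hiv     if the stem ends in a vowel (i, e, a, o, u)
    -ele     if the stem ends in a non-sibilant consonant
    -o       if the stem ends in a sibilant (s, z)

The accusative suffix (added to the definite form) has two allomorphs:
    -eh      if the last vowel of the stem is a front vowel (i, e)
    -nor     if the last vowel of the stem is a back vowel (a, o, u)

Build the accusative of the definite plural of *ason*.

The final consonant of *ason* is /n/, which is a nasal, so the plural suffix is -iw, giving *asoniw*.
Since the final sound of the plural form *asoniw* is /w/ (a non-sibilant consonant), it takes -ele, giving *asoniwele*.
The definite form *asoniwele*: last vowel = /e/, a front vowel → -eh → *asoniweleeh*.

asoniweleeh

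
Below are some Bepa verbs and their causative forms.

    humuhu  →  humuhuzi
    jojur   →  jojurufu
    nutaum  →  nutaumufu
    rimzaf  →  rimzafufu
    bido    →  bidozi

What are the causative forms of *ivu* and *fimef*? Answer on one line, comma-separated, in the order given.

ivuzi, fimefufu

Looking at the final sound of each stem: -ufu when the stem ends in a consonant (*jojur*, *nutaum*, *rimzaf*); -zi when the stem ends in a vowel (*humuhu*, *bido*).
The final sound of *ivu* is /u/, which is a vowel, so the suffix is -zi, giving *ivuzi*.
*fimef*: final sound = /f/, a consonant → -ufu → *fimefufu*.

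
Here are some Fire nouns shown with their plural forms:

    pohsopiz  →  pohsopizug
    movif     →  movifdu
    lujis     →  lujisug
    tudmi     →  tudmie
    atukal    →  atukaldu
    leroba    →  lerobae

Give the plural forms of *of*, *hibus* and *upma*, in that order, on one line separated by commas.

ofdu, hibusug, upmae

The alternation tracks the final sound of the stem — -ug when the stem ends in a sibilant (*pohsopiz*, *lujis*); -du when the stem ends in a non-sibilant consonant (*movif*, *atukal*); -e when the stem ends in a vowel (*tudmi*, *leroba*).
*of* — final sound /f/ (a non-sibilant consonant) → -du → *ofdu*.
The final sound of *hibus* is /s/, which is a sibilant, so the suffix is -ug, giving *hibusug*.
*upma* — final sound /a/ (a vowel) → -e → *upmae*.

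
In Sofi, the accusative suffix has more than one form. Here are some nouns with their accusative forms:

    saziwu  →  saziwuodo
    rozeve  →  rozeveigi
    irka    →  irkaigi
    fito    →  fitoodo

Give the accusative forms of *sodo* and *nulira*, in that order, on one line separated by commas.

sodoodo, nuliraigi

The alternation tracks the last vowel of the stem — -odo when the last vowel of the stem is a rounded vowel (*saziwu*, *fito*); -igi when the last vowel of the stem is an unrounded vowel (*rozeve*, *irka*).
Since the last vowel of *sodo* is /o/ (a rounded vowel), it takes -odo, giving *sodoodo*.
*nulira* — last vowel /a/ (an unrounded vowel) → -igi → *nuliraigi*.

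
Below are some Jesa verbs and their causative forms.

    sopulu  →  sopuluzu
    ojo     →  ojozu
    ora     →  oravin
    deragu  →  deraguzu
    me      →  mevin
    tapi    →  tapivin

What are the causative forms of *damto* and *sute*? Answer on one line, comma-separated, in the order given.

The pattern is rounding harmony: -zu when the last vowel of the stem is a rounded vowel (*sopulu*, *ojo*, *deragu*); -vin when the last vowel of the stem is an unrounded vowel (*ora*, *me*, *tapi*).
*damto* — last vowel /o/ (a rounded vowel) → -zu → *damtozu*.
The last vowel of *sute* is /e/, which is an unrounded vowel, so the suffix is -vin, giving *sutevin*.

damtozu, sutevin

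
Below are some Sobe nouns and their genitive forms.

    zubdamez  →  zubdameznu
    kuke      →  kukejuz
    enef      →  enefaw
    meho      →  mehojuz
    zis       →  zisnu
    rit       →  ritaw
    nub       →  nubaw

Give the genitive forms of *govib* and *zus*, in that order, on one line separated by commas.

govibaw, zusnu

The alternation tracks the final sound of the stem — -nu when the stem ends in a sibilant (*zubdamez*, *zis*); -aw when the stem ends in a non-sibilant consonant (*enef*, *rit*, *nub*); -juz when the stem ends in a vowel (*kuke*, *meho*).
*govib*: final sound = /b/, a non-sibilant consonant → -aw → *govibaw*.
*zus*: final sound = /s/, a sibilant → -nu → *zusnu*.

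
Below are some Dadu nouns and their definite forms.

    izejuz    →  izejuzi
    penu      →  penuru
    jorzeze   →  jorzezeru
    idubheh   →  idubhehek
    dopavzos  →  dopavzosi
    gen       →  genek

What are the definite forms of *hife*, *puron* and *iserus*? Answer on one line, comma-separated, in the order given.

Looking at the final sound of each stem: -i when the stem ends in a sibilant (*izejuz*, *dopavzos*); -ek when the stem ends in a non-sibilant consonant (*idubheh*, *gen*); -ru when the stem ends in a vowel (*penu*, *jorzeze*).
*hife*: final sound = /e/, a vowel → -ru → *hiferu*.
*puron* — final sound /n/ (a non-sibilant consonant) → -ek → *puronek*.
The final sound of *iserus* is /s/, which is a sibilant, so the suffix is -i, giving *iserusi*.

hiferu, puronek, iserusi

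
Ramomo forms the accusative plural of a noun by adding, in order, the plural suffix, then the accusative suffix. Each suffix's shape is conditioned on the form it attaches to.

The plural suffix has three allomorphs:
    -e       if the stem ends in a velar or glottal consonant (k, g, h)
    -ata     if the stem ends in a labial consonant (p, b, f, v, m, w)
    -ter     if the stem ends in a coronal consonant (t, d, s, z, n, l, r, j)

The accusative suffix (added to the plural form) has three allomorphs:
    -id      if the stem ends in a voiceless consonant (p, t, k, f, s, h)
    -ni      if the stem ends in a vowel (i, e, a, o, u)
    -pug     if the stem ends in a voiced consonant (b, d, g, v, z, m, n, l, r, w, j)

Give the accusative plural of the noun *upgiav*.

*upgiav*: final consonant = /v/, labial → -ata → *upgiavata*.
The plural form *upgiavata* — final sound /a/ (a vowel) → -ni → *upgiavatani*.

upgiavatani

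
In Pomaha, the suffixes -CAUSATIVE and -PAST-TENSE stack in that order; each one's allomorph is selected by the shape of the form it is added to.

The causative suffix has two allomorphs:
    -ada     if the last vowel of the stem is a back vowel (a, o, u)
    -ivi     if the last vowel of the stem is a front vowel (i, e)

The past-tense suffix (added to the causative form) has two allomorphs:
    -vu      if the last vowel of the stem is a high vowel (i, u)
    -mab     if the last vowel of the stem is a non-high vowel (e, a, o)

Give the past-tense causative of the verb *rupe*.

The last vowel of *rupe* is /e/, which is a front vowel, so the causative suffix is -ivi, giving *rupeivi*.
The last vowel of the causative form *rupeivi* is /i/, which is a high vowel, so the past-tense suffix is -vu, giving *rupeivivu*.

rupeivivu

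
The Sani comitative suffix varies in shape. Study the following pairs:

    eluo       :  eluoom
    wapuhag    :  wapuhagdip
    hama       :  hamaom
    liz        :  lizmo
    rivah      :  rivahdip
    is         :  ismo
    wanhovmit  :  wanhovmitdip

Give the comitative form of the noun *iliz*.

The pattern is sibilance of the final sound: -mo when the stem ends in a sibilant (*liz*, *is*); -dip when the stem ends in a non-sibilant consonant (*wapuhag*, *rivah*, *wanhovmit*); -om when the stem ends in a vowel (*eluo*, *hama*).
Since the final sound of *iliz* is /z/ (a sibilant), it takes -mo, giving *ilizmo*.

ilizmo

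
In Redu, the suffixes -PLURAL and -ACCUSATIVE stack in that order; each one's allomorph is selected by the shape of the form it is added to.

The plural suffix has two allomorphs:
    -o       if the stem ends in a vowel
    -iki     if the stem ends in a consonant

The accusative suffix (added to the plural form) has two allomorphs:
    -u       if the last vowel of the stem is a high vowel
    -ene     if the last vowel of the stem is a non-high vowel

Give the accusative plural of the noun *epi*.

epioene

The final sound of *epi* is /i/, which is a vowel, so the plural suffix is -o, giving *epio*.
The plural form *epio*: last vowel = /o/, a non-high vowel → -ene → *epioene*.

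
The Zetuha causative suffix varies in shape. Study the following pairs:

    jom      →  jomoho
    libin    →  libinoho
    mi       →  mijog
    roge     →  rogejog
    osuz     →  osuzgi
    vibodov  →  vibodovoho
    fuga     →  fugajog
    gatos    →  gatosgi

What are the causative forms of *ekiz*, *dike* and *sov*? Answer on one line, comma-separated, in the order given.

ekizgi, dikejog, sovoho

Looking at the final sound of each stem: -gi when the stem ends in a sibilant (*osuz*, *gatos*); -oho when the stem ends in a non-sibilant consonant (*jom*, *libin*, *vibodov*); -jog when the stem ends in a vowel (*mi*, *roge*, *fuga*).
*ekiz* — final sound /z/ (a sibilant) → -gi → *ekizgi*.
The final sound of *dike* is /e/, which is a vowel, so the suffix is -jog, giving *dikejog*.
The final sound of *sov* is /v/, which is a non-sibilant consonant, so the suffix is -oho, giving *sovoho*.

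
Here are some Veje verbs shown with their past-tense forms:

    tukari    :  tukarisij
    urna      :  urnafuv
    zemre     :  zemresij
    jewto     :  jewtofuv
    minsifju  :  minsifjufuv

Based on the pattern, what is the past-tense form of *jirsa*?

The suffix is conditioned by the last vowel: -sij when the last vowel of the stem is a front vowel (*tukari*, *zemre*); -fuv when the last vowel of the stem is a back vowel (*urna*, *jewto*, *minsifju*).
*jirsa* — last vowel /a/ (a back vowel) → -fuv → *jirsafuv*.

jirsafuv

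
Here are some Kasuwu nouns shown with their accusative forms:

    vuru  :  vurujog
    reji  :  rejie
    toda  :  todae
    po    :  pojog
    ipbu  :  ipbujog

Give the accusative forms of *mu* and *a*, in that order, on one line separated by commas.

mujog, ae

Looking at the last vowel of each stem: -jog when the last vowel of the stem is a rounded vowel (*vuru*, *po*, *ipbu*); -e when the last vowel of the stem is an unrounded vowel (*reji*, *toda*).
Since the last vowel of *mu* is /u/ (a rounded vowel), it takes -jog, giving *mujog*.
The last vowel of *a* is /a/, which is an unrounded vowel, so the suffix is -e, giving *ae*.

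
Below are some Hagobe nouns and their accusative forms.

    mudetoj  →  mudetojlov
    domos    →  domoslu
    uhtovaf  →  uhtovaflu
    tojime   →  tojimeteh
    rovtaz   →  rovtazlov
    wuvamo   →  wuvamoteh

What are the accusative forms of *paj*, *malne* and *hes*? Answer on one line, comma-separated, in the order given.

The alternation tracks the final sound of the stem — -lu when the stem ends in a voiceless consonant (*domos*, *uhtovaf*); -lov when the stem ends in a voiced consonant (*mudetoj*, *rovtaz*); -teh when the stem ends in a vowel (*tojime*, *wuvamo*).
The final sound of *paj* is /j/, which is a voiced consonant, so the suffix is -lov, giving *pajlov*.
The final sound of *malne* is /e/, which is a vowel, so the suffix is -teh, giving *malneteh*.
*hes* — final sound /s/ (a voiceless consonant) → -lu → *heslu*.

pajlov, malneteh, heslu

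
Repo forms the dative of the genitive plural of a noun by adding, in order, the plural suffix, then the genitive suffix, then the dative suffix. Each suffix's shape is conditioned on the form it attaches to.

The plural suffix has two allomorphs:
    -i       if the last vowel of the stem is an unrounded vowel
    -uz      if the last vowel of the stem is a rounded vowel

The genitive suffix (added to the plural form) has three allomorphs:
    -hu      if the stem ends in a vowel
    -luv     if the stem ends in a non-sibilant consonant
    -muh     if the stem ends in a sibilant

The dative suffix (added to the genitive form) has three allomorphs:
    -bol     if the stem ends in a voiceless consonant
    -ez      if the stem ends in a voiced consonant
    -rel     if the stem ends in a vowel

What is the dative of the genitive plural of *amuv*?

Since the last vowel of *amuv* is /u/ (a rounded vowel), it takes -uz, giving *amuvuz*.
The final sound of the plural form *amuvuz* is /z/, which is a sibilant, so the genitive suffix is -muh, giving *amuvuzmuh*.
The final sound of the genitive form *amuvuzmuh* is /h/, which is a voiceless consonant, so the dative suffix is -bol, giving *amuvuzmuhbol*.

amuvuzmuhbol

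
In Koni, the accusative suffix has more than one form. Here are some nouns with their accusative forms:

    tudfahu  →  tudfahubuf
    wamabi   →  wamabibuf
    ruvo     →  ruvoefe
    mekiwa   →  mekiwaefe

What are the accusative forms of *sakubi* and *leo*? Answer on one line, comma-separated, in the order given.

sakubibuf, leoefe

The alternation tracks the last vowel of the stem — -buf when the last vowel of the stem is a high vowel (*tudfahu*, *wamabi*); -efe when the last vowel of the stem is a non-high vowel (*ruvo*, *mekiwa*).
Since the last vowel of *sakubi* is /i/ (a high vowel), it takes -buf, giving *sakubibuf*.
*leo*: last vowel = /o/, a non-high vowel → -efe → *leoefe*.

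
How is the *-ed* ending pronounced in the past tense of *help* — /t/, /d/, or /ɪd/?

/t/

The stem *help* ends in a voiceless consonant other than /t/.
The -ed suffix is realized as /ɪd/ after /t, d/; as /t/ after other voiceless consonants; and as /d/ after other voiced sounds.
So -ed on *help* is pronounced /t/.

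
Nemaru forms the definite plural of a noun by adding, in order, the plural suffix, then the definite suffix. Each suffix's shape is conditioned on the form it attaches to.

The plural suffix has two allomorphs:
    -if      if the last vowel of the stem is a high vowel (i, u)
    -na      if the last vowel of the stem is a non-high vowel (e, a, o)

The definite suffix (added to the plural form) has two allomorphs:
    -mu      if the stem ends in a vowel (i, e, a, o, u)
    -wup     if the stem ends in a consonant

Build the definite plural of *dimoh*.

dimohnamu

*dimoh* — last vowel /o/ (a non-high vowel) → -na → *dimohna*.
Since the final sound of the plural form *dimohna* is /a/ (a vowel), it takes -mu, giving *dimohnamu*.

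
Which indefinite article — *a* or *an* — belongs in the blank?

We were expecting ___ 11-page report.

an

The indefinite article is chosen by the initial *sound* of the following word, not its spelling.
The number *11* is spoken "eleven", beginning with /ɪˈlɛvən/ — a vowel sound.
So the article is *an*: We were expecting an 11-page report.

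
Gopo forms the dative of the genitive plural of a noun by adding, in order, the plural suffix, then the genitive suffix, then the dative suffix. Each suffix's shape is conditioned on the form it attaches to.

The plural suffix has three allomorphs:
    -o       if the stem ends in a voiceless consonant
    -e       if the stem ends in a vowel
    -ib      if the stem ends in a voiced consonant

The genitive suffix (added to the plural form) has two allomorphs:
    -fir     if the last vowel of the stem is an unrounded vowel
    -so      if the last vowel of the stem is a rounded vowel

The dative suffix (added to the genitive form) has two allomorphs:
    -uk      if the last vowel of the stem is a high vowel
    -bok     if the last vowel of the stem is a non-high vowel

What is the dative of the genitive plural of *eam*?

*eam* — final sound /m/ (a voiced consonant) → -ib → *eamib*.
Since the last vowel of the plural form *eamib* is /i/ (an unrounded vowel), it takes -fir, giving *eamibfir*.
Since the last vowel of the genitive form *eamibfir* is /i/ (a high vowel), it takes -uk, giving *eamibfiruk*.

eamibfiruk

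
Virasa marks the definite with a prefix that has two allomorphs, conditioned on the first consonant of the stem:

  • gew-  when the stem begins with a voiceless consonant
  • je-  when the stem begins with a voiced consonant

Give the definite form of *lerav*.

jelerav

Since the first consonant of *lerav* is /l/ (voiced), it takes je-, giving *jelerav*.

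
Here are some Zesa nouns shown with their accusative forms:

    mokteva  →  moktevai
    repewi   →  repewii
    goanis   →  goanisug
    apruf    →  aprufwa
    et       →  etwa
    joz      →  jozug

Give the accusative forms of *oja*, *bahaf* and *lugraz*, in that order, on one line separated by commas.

ojai, bahafwa, lugrazug

The alternation tracks the final sound of the stem — -ug when the stem ends in a sibilant (*goanis*, *joz*); -wa when the stem ends in a non-sibilant consonant (*apruf*, *et*); -i when the stem ends in a vowel (*mokteva*, *repewi*).
The final sound of *oja* is /a/, which is a vowel, so the suffix is -i, giving *ojai*.
*bahaf* — final sound /f/ (a non-sibilant consonant) → -wa → *bahafwa*.
*lugraz* — final sound /z/ (a sibilant) → -ug → *lugrazug*.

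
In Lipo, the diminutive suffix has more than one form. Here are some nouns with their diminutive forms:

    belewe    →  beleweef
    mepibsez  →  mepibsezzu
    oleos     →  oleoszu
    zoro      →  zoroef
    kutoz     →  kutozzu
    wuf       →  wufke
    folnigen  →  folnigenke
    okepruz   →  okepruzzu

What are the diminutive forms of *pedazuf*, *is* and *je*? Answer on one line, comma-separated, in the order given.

pedazufke, iszu, jeef

The suffix is conditioned by the final sound: -zu when the stem ends in a sibilant (*mepibsez*, *oleos*, *kutoz*, *okepruz*); -ke when the stem ends in a non-sibilant consonant (*wuf*, *folnigen*); -ef when the stem ends in a vowel (*belewe*, *zoro*).
*pedazuf* — final sound /f/ (a non-sibilant consonant) → -ke → *pedazufke*.
*is*: final sound = /s/, a sibilant → -zu → *iszu*.
The final sound of *je* is /e/, which is a vowel, so the suffix is -ef, giving *jeef*.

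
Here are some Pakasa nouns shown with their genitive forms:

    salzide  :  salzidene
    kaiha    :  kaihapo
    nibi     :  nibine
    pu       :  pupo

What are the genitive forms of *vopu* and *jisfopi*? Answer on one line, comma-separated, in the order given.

vopupo, jisfopine

The pattern is front/back vowel harmony: -ne when the last vowel of the stem is a front vowel (*salzide*, *nibi*); -po when the last vowel of the stem is a back vowel (*kaiha*, *pu*).
The last vowel of *vopu* is /u/, which is a back vowel, so the suffix is -po, giving *vopupo*.
*jisfopi*: last vowel = /i/, a front vowel → -ne → *jisfopine*.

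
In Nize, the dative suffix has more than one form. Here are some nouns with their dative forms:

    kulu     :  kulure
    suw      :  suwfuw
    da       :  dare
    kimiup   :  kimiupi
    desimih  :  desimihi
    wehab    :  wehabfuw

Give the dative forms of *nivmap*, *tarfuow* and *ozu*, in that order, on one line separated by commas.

Looking at the final sound of each stem: -i when the stem ends in a voiceless consonant (*kimiup*, *desimih*); -fuw when the stem ends in a voiced consonant (*suw*, *wehab*); -re when the stem ends in a vowel (*kulu*, *da*).
Since the final sound of *nivmap* is /p/ (a voiceless consonant), it takes -i, giving *nivmapi*.
*tarfuow* — final sound /w/ (a voiced consonant) → -fuw → *tarfuowfuw*.
Since the final sound of *ozu* is /u/ (a vowel), it takes -re, giving *ozure*.

nivmapi, tarfuowfuw, ozure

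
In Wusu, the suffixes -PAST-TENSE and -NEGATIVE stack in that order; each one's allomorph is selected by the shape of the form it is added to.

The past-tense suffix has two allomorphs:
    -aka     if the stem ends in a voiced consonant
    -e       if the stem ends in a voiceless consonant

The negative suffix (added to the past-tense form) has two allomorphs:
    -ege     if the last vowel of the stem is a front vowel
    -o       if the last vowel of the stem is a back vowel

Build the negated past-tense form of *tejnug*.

tejnugakao

The final consonant of *tejnug* is /g/, which is voiced, so the past-tense suffix is -aka, giving *tejnugaka*.
The past-tense form *tejnugaka* — last vowel /a/ (a back vowel) → -o → *tejnugakao*.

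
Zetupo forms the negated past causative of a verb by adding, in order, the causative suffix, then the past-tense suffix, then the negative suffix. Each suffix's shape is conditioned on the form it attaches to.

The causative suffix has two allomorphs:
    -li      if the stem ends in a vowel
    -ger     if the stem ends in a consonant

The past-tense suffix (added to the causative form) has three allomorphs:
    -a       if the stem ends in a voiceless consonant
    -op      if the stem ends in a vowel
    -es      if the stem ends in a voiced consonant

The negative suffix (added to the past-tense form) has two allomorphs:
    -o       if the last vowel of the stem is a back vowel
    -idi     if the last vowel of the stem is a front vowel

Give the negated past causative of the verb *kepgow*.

kepgowgeresidi

*kepgow*: final sound = /w/, a consonant → -ger → *kepgowger*.
The causative form *kepgowger*: final sound = /r/, a voiced consonant → -es → *kepgowgeres*.
The last vowel of the past-tense form *kepgowgeres* is /e/, which is a front vowel, so the negative suffix is -idi, giving *kepgowgeresidi*.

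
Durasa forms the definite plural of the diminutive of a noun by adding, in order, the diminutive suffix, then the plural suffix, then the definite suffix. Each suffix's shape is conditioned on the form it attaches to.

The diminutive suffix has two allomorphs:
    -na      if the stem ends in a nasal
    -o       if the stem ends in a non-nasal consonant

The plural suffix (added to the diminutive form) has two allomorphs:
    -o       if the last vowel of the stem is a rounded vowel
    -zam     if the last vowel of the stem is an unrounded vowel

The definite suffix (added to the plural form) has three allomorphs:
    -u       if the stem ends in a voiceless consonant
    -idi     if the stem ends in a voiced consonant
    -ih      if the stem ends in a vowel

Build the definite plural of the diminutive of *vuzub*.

*vuzub*: final consonant = /b/, non-nasal → -o → *vuzubo*.
The last vowel of the diminutive form *vuzubo* is /o/, which is a rounded vowel, so the plural suffix is -o, giving *vuzuboo*.
The plural form *vuzuboo* — final sound /o/ (a vowel) → -ih → *vuzubooih*.

vuzubooih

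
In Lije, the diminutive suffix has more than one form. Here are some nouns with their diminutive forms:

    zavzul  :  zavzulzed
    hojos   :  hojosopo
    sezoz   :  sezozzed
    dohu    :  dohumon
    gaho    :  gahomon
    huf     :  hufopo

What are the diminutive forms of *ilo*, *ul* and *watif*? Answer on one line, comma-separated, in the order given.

ilomon, ulzed, watifopo

The alternation tracks the final sound of the stem — -opo when the stem ends in a voiceless consonant (*hojos*, *huf*); -zed when the stem ends in a voiced consonant (*zavzul*, *sezoz*); -mon when the stem ends in a vowel (*dohu*, *gaho*).
Since the final sound of *ilo* is /o/ (a vowel), it takes -mon, giving *ilomon*.
*ul* — final sound /l/ (a voiced consonant) → -zed → *ulzed*.
*watif* — final sound /f/ (a voiceless consonant) → -opo → *watifopo*.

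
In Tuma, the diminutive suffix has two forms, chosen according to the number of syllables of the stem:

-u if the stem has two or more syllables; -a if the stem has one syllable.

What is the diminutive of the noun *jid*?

*jid* has one syllable, so the suffix is -a, giving *jida*.

jida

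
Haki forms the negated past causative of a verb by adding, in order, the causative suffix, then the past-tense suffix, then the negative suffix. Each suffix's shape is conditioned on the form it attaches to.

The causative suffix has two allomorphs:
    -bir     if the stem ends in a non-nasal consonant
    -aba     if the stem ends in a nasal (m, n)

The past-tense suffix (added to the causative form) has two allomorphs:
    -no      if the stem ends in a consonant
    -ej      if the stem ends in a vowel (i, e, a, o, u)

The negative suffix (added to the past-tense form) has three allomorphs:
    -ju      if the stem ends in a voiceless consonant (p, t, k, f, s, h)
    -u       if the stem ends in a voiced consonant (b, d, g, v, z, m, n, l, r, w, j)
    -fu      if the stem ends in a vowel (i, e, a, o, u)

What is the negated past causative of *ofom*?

*ofom*: final consonant = /m/, a nasal → -aba → *ofomaba*.
The causative form *ofomaba* — final sound /a/ (a vowel) → -ej → *ofomabaej*.
The past-tense form *ofomabaej* — final sound /j/ (a voiced consonant) → -u → *ofomabaeju*.

ofomabaeju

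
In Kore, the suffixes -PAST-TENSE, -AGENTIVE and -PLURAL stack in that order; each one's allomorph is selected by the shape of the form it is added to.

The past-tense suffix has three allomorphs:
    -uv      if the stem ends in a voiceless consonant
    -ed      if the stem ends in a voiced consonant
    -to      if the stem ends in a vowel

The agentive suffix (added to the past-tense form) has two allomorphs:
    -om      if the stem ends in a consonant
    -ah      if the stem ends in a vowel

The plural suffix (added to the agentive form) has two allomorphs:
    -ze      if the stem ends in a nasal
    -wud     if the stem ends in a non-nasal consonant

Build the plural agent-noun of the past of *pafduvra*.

*pafduvra* — final sound /a/ (a vowel) → -to → *pafduvrato*.
The past-tense form *pafduvrato* — final sound /o/ (a vowel) → -ah → *pafduvratoah*.
The final consonant of the agentive form *pafduvratoah* is /h/, which is non-nasal, so the plural suffix is -wud, giving *pafduvratoahwud*.

pafduvratoahwud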